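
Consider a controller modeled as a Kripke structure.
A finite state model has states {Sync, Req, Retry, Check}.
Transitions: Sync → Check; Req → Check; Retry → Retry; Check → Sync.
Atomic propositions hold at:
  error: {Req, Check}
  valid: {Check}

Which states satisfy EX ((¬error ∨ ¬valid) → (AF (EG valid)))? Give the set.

{Sync, Req}

Sat(¬error) = {Sync, Retry}
Sat(¬valid) = {Sync, Req, Retry}
Sat(¬error ∨ ¬valid) = {Sync, Req, Retry}
EG valid: greatest fixpoint, start Z0 = {Check}, keep only states in Sat with some successor in Z. Z1 = ∅; fixed.
Sat(EG valid) = ∅
AF (EG valid): least fixpoint, start Z0 = ∅, add states with every successor in Z. Already a fixed point.
Sat(AF (EG valid)) = ∅
Sat((¬error ∨ ¬valid) → (AF (EG valid))) = {Check}
Sat(EX ((¬error ∨ ¬valid) → (AF (EG valid)))) = {s : some successor in {Check}} = {Sync, Req}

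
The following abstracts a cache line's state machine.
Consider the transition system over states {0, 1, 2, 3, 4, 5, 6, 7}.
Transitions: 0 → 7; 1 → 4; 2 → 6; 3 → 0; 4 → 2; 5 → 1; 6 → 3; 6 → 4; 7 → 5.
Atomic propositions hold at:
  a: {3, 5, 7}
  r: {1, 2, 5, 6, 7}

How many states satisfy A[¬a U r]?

Sat(¬a) = {0, 1, 2, 4, 6}
A[¬a U r]: least fixpoint, start Z0 = Sat(r) = {1, 2, 5, 6, 7}, add states in Sat(¬a) with every successor in Z. Z1 = {0, 1, 2, 4, 5, 6, 7}; fixed.
Sat(A[¬a U r]) = {0, 1, 2, 4, 5, 6, 7}
|Sat(A[¬a U r])| = |{0, 1, 2, 4, 5, 6, 7}| = 7.

7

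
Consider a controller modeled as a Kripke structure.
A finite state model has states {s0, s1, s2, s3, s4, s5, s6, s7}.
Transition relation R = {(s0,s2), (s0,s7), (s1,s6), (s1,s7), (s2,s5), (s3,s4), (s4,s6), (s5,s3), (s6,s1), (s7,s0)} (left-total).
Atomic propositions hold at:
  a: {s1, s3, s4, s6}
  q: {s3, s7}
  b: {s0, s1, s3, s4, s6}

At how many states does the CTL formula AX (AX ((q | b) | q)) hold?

Sat(q | b) = {s0, s1, s3, s4, s6, s7}
Sat((q | b) | q) = {s0, s1, s3, s4, s6, s7}
Sat(AX ((q | b) | q)) = {s : every successor in {s0, s1, s3, s4, s6, s7}} = {s1, s3, s4, s5, s6, s7}
Sat(AX (AX ((q | b) | q))) = {s : every successor in {s1, s3, s4, s5, s6, s7}} = {s1, s2, s3, s4, s5, s6}
|Sat(AX (AX ((q | b) | q)))| = |{s1, s2, s3, s4, s5, s6}| = 6.

6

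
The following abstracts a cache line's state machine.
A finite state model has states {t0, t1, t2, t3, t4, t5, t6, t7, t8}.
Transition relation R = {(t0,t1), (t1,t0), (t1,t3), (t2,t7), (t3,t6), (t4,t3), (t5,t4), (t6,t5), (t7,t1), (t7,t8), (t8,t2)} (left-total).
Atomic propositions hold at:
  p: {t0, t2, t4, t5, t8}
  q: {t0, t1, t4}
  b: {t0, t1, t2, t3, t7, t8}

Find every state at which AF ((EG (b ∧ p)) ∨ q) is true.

{t0, t1, t3, t4, t5, t6}

Sat(b ∧ p) = {t0, t2, t8}
EG (b ∧ p): greatest fixpoint, start Z0 = {t0, t2, t8}, keep only states in Sat with some successor in Z. Z1 = {t8}; Z2 = ∅; fixed.
Sat(EG (b ∧ p)) = ∅
Sat((EG (b ∧ p)) ∨ q) = {t0, t1, t4}
AF ((EG (b ∧ p)) ∨ q): least fixpoint, start Z0 = {t0, t1, t4}, add states with every successor in Z. Z1 = {t0, t1, t4, t5}; Z2 = {t0, t1, t4, t5, t6}; Z3 = {t0, t1, t3, t4, t5, t6}; fixed.
Sat(AF ((EG (b ∧ p)) ∨ q)) = {t0, t1, t3, t4, t5, t6}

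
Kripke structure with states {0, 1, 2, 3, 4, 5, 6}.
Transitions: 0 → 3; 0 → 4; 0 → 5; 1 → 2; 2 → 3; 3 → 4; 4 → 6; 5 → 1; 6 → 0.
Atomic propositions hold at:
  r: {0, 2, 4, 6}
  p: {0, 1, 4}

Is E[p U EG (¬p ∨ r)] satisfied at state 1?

Yes

Sat(¬p) = {2, 3, 5, 6}
Sat(¬p ∨ r) = {0, 2, 3, 4, 5, 6}
EG (¬p ∨ r): greatest fixpoint, start Z0 = {0, 2, 3, 4, 5, 6}, keep only states in Sat with some successor in Z. Z1 = {0, 2, 3, 4, 6}; fixed.
Sat(EG (¬p ∨ r)) = {0, 2, 3, 4, 6}
E[p U EG (¬p ∨ r)]: least fixpoint, start Z0 = Sat(EG (¬p ∨ r)) = {0, 2, 3, 4, 6}, add states in Sat(p) with some successor in Z. Z1 = {0, 1, 2, 3, 4, 6}; fixed.
Sat(E[p U EG (¬p ∨ r)]) = {0, 1, 2, 3, 4, 6}
1 ∈ Sat(E[p U EG (¬p ∨ r)]) = {0, 1, 2, 3, 4, 6}, so the formula holds at 1.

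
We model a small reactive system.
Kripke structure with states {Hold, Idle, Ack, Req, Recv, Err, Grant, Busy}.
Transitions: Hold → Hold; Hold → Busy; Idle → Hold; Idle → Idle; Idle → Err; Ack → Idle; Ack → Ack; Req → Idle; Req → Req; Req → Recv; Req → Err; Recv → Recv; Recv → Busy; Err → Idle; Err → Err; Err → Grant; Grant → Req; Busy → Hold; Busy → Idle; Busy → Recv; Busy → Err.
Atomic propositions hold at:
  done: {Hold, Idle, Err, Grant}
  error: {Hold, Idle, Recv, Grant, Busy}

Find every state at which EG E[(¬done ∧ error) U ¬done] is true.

{Ack, Req, Recv, Busy}

Sat(¬done) = {Ack, Req, Recv, Busy}
Sat(¬done ∧ error) = {Recv, Busy}
E[(¬done ∧ error) U ¬done]: least fixpoint, start Z0 = Sat(¬done) = {Ack, Req, Recv, Busy}, add states in Sat(¬done ∧ error) with some successor in Z. Already a fixed point.
Sat(E[(¬done ∧ error) U ¬done]) = {Ack, Req, Recv, Busy}
EG E[(¬done ∧ error) U ¬done]: greatest fixpoint, start Z0 = {Ack, Req, Recv, Busy}, keep only states in Sat with some successor in Z. Already a fixed point.
Sat(EG E[(¬done ∧ error) U ¬done]) = {Ack, Req, Recv, Busy}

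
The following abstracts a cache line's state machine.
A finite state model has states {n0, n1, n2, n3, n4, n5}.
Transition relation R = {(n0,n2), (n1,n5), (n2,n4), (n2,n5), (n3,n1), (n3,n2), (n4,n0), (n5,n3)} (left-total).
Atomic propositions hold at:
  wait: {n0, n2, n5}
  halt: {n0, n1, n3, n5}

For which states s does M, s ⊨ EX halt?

{n1, n2, n3, n4, n5}

Sat(EX halt) = {s : some successor in {n0, n1, n3, n5}} = {n1, n2, n3, n4, n5}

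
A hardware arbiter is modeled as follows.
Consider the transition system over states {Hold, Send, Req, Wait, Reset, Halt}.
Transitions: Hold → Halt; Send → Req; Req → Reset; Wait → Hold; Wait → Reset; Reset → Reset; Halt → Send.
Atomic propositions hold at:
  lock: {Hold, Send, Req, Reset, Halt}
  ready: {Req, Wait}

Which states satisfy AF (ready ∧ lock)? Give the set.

{Hold, Send, Req, Halt}

Sat(ready ∧ lock) = {Req}
AF (ready ∧ lock): least fixpoint, start Z0 = {Req}, add states with every successor in Z. Z1 = {Send, Req}; Z2 = {Send, Req, Halt}; Z3 = {Hold, Send, Req, Halt}; fixed.
Sat(AF (ready ∧ lock)) = {Hold, Send, Req, Halt}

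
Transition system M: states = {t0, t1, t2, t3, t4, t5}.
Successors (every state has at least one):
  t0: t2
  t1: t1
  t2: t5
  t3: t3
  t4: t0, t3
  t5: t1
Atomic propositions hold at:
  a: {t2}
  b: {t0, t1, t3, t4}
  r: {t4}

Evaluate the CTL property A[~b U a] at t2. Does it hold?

Yes

Sat(~b) = {t2, t5}
A[~b U a]: least fixpoint, start Z0 = Sat(a) = {t2}, add states in Sat(~b) with every successor in Z. Already a fixed point.
Sat(A[~b U a]) = {t2}
t2 ∈ Sat(A[~b U a]) = {t2}, so the formula holds at t2.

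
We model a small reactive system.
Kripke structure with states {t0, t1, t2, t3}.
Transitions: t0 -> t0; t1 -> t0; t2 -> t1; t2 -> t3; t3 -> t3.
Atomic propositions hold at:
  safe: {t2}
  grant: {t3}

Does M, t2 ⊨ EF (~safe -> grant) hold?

Sat(~safe) = {t0, t1, t3}
Sat(~safe -> grant) = {t2, t3}
EF (~safe -> grant): least fixpoint, start Z0 = {t2, t3}, add states with some successor in Z. Already a fixed point.
Sat(EF (~safe -> grant)) = {t2, t3}
t2 ∈ Sat(EF (~safe -> grant)) = {t2, t3}, so the formula holds at t2.

Yes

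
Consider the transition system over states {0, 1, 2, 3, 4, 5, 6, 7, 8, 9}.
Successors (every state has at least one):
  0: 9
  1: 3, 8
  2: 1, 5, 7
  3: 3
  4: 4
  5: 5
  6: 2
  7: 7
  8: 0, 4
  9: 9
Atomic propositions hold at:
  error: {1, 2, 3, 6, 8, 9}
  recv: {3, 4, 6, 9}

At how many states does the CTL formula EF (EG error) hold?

7

EG error: greatest fixpoint, start Z0 = {1, 2, 3, 6, 8, 9}, keep only states in Sat with some successor in Z. Z1 = {1, 2, 3, 6, 9}; fixed.
Sat(EG error) = {1, 2, 3, 6, 9}
EF (EG error): least fixpoint, start Z0 = {1, 2, 3, 6, 9}, add states with some successor in Z. Z1 = {0, 1, 2, 3, 6, 9}; Z2 = {0, 1, 2, 3, 6, 8, 9}; fixed.
Sat(EF (EG error)) = {0, 1, 2, 3, 6, 8, 9}
|Sat(EF (EG error))| = |{0, 1, 2, 3, 6, 8, 9}| = 7.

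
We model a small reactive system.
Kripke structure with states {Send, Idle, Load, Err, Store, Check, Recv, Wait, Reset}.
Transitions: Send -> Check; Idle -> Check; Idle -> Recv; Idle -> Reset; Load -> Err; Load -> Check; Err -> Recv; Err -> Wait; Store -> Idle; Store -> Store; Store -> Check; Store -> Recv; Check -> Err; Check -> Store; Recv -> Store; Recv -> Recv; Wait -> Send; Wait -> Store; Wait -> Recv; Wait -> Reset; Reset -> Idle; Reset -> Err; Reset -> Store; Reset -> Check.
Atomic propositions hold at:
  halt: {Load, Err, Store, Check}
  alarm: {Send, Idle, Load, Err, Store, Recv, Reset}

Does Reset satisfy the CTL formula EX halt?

Sat(EX halt) = {s : some successor in {Load, Err, Store, Check}} = {Send, Idle, Load, Store, Check, Recv, Wait, Reset}
Reset ∈ Sat(EX halt) = {Send, Idle, Load, Store, Check, Recv, Wait, Reset}, so the formula holds at Reset.

Yes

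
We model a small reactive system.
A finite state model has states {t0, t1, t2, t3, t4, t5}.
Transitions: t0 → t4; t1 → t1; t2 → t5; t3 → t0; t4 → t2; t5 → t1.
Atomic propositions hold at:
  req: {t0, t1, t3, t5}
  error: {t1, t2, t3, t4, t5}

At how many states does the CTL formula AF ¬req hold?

4

Sat(¬req) = {t2, t4}
AF ¬req: least fixpoint, start Z0 = {t2, t4}, add states with every successor in Z. Z1 = {t0, t2, t4}; Z2 = {t0, t2, t3, t4}; fixed.
Sat(AF ¬req) = {t0, t2, t3, t4}
|Sat(AF ¬req)| = |{t0, t2, t3, t4}| = 4.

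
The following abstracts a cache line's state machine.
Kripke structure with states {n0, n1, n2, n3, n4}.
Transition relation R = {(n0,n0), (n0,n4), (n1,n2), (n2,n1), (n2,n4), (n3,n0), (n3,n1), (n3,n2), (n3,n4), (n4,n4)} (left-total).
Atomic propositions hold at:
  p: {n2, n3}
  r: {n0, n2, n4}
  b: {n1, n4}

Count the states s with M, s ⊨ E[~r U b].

Sat(~r) = {n1, n3}
E[~r U b]: least fixpoint, start Z0 = Sat(b) = {n1, n4}, add states in Sat(~r) with some successor in Z. Z1 = {n1, n3, n4}; fixed.
Sat(E[~r U b]) = {n1, n3, n4}
|Sat(E[~r U b])| = |{n1, n3, n4}| = 3.

3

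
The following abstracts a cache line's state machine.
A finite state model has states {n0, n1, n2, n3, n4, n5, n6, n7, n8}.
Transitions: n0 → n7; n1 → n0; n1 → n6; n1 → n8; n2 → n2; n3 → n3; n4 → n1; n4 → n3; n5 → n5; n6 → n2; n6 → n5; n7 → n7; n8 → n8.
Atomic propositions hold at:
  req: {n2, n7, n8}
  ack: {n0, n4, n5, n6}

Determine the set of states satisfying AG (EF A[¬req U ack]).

{n5}

Sat(¬req) = {n0, n1, n3, n4, n5, n6}
A[¬req U ack]: least fixpoint, start Z0 = Sat(ack) = {n0, n4, n5, n6}, add states in Sat(¬req) with every successor in Z. Already a fixed point.
Sat(A[¬req U ack]) = {n0, n4, n5, n6}
EF A[¬req U ack]: least fixpoint, start Z0 = {n0, n4, n5, n6}, add states with some successor in Z. Z1 = {n0, n1, n4, n5, n6}; fixed.
Sat(EF A[¬req U ack]) = {n0, n1, n4, n5, n6}
AG (EF A[¬req U ack]): greatest fixpoint, start Z0 = {n0, n1, n4, n5, n6}, keep only states in Sat with every successor in Z. Z1 = {n5}; fixed.
Sat(AG (EF A[¬req U ack])) = {n5}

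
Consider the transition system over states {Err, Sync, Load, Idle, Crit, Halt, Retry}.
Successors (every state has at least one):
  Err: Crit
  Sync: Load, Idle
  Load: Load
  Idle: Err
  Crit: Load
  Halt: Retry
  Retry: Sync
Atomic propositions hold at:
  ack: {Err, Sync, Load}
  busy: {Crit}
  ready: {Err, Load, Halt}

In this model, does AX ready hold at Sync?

Sat(AX ready) = {s : every successor in {Err, Load, Halt}} = {Load, Idle, Crit}
Sync ∉ Sat(AX ready) = {Load, Idle, Crit}, so the formula does not hold at Sync.

No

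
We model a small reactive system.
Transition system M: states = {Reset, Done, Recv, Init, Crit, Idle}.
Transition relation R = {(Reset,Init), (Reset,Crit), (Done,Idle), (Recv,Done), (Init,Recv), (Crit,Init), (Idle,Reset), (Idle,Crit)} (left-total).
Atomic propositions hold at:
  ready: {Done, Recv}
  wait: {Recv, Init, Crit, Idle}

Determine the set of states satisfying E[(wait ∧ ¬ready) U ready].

Sat(¬ready) = {Reset, Init, Crit, Idle}
Sat(wait ∧ ¬ready) = {Init, Crit, Idle}
E[(wait ∧ ¬ready) U ready]: least fixpoint, start Z0 = Sat(ready) = {Done, Recv}, add states in Sat(wait ∧ ¬ready) with some successor in Z. Z1 = {Done, Recv, Init}; Z2 = {Done, Recv, Init, Crit}; Z3 = {Done, Recv, Init, Crit, Idle}; fixed.
Sat(E[(wait ∧ ¬ready) U ready]) = {Done, Recv, Init, Crit, Idle}

{Done, Recv, Init, Crit, Idle}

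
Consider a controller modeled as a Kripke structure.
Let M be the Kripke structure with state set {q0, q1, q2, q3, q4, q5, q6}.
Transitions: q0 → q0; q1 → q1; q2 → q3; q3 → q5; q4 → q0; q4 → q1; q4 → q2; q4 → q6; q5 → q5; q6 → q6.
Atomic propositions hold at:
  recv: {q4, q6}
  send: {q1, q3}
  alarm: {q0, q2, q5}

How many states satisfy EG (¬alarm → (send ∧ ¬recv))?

5

Sat(¬alarm) = {q1, q3, q4, q6}
Sat(¬recv) = {q0, q1, q2, q3, q5}
Sat(send ∧ ¬recv) = {q1, q3}
Sat(¬alarm → (send ∧ ¬recv)) = {q0, q1, q2, q3, q5}
EG (¬alarm → (send ∧ ¬recv)): greatest fixpoint, start Z0 = {q0, q1, q2, q3, q5}, keep only states in Sat with some successor in Z. Already a fixed point.
Sat(EG (¬alarm → (send ∧ ¬recv))) = {q0, q1, q2, q3, q5}
|Sat(EG (¬alarm → (send ∧ ¬recv)))| = |{q0, q1, q2, q3, q5}| = 5.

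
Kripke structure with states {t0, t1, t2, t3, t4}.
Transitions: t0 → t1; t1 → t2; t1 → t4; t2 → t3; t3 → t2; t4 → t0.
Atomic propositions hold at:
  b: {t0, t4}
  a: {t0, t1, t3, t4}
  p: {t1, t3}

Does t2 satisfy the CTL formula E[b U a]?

No

E[b U a]: least fixpoint, start Z0 = Sat(a) = {t0, t1, t3, t4}, add states in Sat(b) with some successor in Z. Already a fixed point.
Sat(E[b U a]) = {t0, t1, t3, t4}
t2 ∉ Sat(E[b U a]) = {t0, t1, t3, t4}, so the formula does not hold at t2.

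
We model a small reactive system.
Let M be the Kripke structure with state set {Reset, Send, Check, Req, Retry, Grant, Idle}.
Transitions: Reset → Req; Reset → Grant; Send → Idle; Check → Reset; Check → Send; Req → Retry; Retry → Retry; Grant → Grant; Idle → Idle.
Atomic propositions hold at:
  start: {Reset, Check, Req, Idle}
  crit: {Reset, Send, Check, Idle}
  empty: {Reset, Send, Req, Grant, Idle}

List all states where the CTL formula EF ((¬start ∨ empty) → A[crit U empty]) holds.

{Reset, Send, Check, Req, Grant, Idle}

Sat(¬start) = {Send, Retry, Grant}
Sat(¬start ∨ empty) = {Reset, Send, Req, Retry, Grant, Idle}
A[crit U empty]: least fixpoint, start Z0 = Sat(empty) = {Reset, Send, Req, Grant, Idle}, add states in Sat(crit) with every successor in Z. Z1 = {Reset, Send, Check, Req, Grant, Idle}; fixed.
Sat(A[crit U empty]) = {Reset, Send, Check, Req, Grant, Idle}
Sat((¬start ∨ empty) → A[crit U empty]) = {Reset, Send, Check, Req, Grant, Idle}
EF ((¬start ∨ empty) → A[crit U empty]): least fixpoint, start Z0 = {Reset, Send, Check, Req, Grant, Idle}, add states with some successor in Z. Already a fixed point.
Sat(EF ((¬start ∨ empty) → A[crit U empty])) = {Reset, Send, Check, Req, Grant, Idle}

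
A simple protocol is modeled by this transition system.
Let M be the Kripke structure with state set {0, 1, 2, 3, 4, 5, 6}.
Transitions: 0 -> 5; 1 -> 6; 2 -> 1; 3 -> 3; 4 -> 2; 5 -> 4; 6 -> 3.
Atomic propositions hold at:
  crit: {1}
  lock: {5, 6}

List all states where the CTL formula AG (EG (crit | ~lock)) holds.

{3}

Sat(~lock) = {0, 1, 2, 3, 4}
Sat(crit | ~lock) = {0, 1, 2, 3, 4}
EG (crit | ~lock): greatest fixpoint, start Z0 = {0, 1, 2, 3, 4}, keep only states in Sat with some successor in Z. Z1 = {2, 3, 4}; Z2 = {3, 4}; Z3 = {3}; fixed.
Sat(EG (crit | ~lock)) = {3}
AG (EG (crit | ~lock)): greatest fixpoint, start Z0 = {3}, keep only states in Sat with every successor in Z. Already a fixed point.
Sat(AG (EG (crit | ~lock))) = {3}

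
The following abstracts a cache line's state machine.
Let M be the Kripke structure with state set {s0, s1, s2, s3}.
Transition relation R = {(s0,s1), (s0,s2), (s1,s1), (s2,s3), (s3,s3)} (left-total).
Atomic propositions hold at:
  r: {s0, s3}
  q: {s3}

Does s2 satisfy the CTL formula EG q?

No

EG q: greatest fixpoint, start Z0 = {s3}, keep only states in Sat with some successor in Z. Already a fixed point.
Sat(EG q) = {s3}
s2 ∉ Sat(EG q) = {s3}, so the formula does not hold at s2.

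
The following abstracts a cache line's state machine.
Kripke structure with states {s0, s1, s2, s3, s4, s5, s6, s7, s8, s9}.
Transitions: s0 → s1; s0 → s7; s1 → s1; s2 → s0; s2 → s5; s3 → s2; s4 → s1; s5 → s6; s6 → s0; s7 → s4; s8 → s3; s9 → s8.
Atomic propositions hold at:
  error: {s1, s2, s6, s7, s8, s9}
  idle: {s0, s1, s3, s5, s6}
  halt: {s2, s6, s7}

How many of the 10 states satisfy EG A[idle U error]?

A[idle U error]: least fixpoint, start Z0 = Sat(error) = {s1, s2, s6, s7, s8, s9}, add states in Sat(idle) with every successor in Z. Z1 = {s0, s1, s2, s3, s5, s6, s7, s8, s9}; fixed.
Sat(A[idle U error]) = {s0, s1, s2, s3, s5, s6, s7, s8, s9}
EG A[idle U error]: greatest fixpoint, start Z0 = {s0, s1, s2, s3, s5, s6, s7, s8, s9}, keep only states in Sat with some successor in Z. Z1 = {s0, s1, s2, s3, s5, s6, s8, s9}; fixed.
Sat(EG A[idle U error]) = {s0, s1, s2, s3, s5, s6, s8, s9}
|Sat(EG A[idle U error])| = |{s0, s1, s2, s3, s5, s6, s8, s9}| = 8.

8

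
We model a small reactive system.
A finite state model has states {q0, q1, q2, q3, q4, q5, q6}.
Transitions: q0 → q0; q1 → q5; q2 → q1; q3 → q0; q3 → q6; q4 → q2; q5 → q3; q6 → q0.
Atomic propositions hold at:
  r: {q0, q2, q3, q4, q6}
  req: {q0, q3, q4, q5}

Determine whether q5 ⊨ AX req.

Sat(AX req) = {s : every successor in {q0, q3, q4, q5}} = {q0, q1, q5, q6}
q5 ∈ Sat(AX req) = {q0, q1, q5, q6}, so the formula holds at q5.

Yes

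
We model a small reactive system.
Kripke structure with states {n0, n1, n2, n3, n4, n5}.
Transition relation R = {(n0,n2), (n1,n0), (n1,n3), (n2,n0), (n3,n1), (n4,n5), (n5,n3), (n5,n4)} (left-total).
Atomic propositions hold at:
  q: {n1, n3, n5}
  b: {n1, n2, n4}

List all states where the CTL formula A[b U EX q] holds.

Sat(EX q) = {s : some successor in {n1, n3, n5}} = {n1, n3, n4, n5}
A[b U EX q]: least fixpoint, start Z0 = Sat(EX q) = {n1, n3, n4, n5}, add states in Sat(b) with every successor in Z. Already a fixed point.
Sat(A[b U EX q]) = {n1, n3, n4, n5}

{n1, n3, n4, n5}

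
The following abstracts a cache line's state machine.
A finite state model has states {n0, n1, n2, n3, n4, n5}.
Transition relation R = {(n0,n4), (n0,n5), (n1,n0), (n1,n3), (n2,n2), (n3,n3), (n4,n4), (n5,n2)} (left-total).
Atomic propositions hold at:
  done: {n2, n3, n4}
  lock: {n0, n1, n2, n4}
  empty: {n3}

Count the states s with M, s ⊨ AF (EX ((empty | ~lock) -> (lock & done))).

Sat(~lock) = {n3, n5}
Sat(empty | ~lock) = {n3, n5}
Sat(lock & done) = {n2, n4}
Sat((empty | ~lock) -> (lock & done)) = {n0, n1, n2, n4}
Sat(EX ((empty | ~lock) -> (lock & done))) = {s : some successor in {n0, n1, n2, n4}} = {n0, n1, n2, n4, n5}
AF (EX ((empty | ~lock) -> (lock & done))): least fixpoint, start Z0 = {n0, n1, n2, n4, n5}, add states with every successor in Z. Already a fixed point.
Sat(AF (EX ((empty | ~lock) -> (lock & done)))) = {n0, n1, n2, n4, n5}
|Sat(AF (EX ((empty | ~lock) -> (lock & done))))| = |{n0, n1, n2, n4, n5}| = 5.

5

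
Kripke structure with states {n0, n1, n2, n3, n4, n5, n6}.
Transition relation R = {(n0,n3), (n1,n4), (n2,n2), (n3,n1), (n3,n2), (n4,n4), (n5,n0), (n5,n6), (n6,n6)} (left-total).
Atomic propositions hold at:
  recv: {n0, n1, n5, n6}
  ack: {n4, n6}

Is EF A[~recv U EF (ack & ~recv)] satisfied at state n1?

Yes

Sat(~recv) = {n2, n3, n4}
Sat(ack & ~recv) = {n4}
EF (ack & ~recv): least fixpoint, start Z0 = {n4}, add states with some successor in Z. Z1 = {n1, n4}; Z2 = {n1, n3, n4}; Z3 = {n0, n1, n3, n4}; Z4 = {n0, n1, n3, n4, n5}; fixed.
Sat(EF (ack & ~recv)) = {n0, n1, n3, n4, n5}
A[~recv U EF (ack & ~recv)]: least fixpoint, start Z0 = Sat(EF (ack & ~recv)) = {n0, n1, n3, n4, n5}, add states in Sat(~recv) with every successor in Z. Already a fixed point.
Sat(A[~recv U EF (ack & ~recv)]) = {n0, n1, n3, n4, n5}
EF A[~recv U EF (ack & ~recv)]: least fixpoint, start Z0 = {n0, n1, n3, n4, n5}, add states with some successor in Z. Already a fixed point.
Sat(EF A[~recv U EF (ack & ~recv)]) = {n0, n1, n3, n4, n5}
n1 ∈ Sat(EF A[~recv U EF (ack & ~recv)]) = {n0, n1, n3, n4, n5}, so the formula holds at n1.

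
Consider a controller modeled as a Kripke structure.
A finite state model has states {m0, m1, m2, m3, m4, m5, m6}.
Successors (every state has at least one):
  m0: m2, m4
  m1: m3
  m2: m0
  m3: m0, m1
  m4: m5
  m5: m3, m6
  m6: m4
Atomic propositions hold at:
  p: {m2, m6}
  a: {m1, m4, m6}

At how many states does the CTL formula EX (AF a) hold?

4

AF a: least fixpoint, start Z0 = {m1, m4, m6}, add states with every successor in Z. Already a fixed point.
Sat(AF a) = {m1, m4, m6}
Sat(EX (AF a)) = {s : some successor in {m1, m4, m6}} = {m0, m3, m5, m6}
|Sat(EX (AF a))| = |{m0, m3, m5, m6}| = 4.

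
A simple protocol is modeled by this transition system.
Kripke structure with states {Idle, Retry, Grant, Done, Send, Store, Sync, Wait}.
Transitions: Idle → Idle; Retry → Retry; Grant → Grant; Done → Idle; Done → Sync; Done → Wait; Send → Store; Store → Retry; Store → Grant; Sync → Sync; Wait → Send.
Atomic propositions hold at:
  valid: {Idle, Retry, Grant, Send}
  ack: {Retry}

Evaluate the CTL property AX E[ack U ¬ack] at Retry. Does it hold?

Sat(¬ack) = {Idle, Grant, Done, Send, Store, Sync, Wait}
E[ack U ¬ack]: least fixpoint, start Z0 = Sat(¬ack) = {Idle, Grant, Done, Send, Store, Sync, Wait}, add states in Sat(ack) with some successor in Z. Already a fixed point.
Sat(E[ack U ¬ack]) = {Idle, Grant, Done, Send, Store, Sync, Wait}
Sat(AX E[ack U ¬ack]) = {s : every successor in {Idle, Grant, Done, Send, Store, Sync, Wait}} = {Idle, Grant, Done, Send, Sync, Wait}
Retry ∉ Sat(AX E[ack U ¬ack]) = {Idle, Grant, Done, Send, Sync, Wait}, so the formula does not hold at Retry.

No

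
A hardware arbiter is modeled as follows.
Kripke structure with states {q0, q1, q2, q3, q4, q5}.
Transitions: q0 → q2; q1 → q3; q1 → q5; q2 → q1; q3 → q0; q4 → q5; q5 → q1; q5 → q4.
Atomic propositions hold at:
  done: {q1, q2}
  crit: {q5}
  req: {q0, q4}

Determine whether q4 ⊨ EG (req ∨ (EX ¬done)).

Sat(¬done) = {q0, q3, q4, q5}
Sat(EX ¬done) = {s : some successor in {q0, q3, q4, q5}} = {q1, q3, q4, q5}
Sat(req ∨ (EX ¬done)) = {q0, q1, q3, q4, q5}
EG (req ∨ (EX ¬done)): greatest fixpoint, start Z0 = {q0, q1, q3, q4, q5}, keep only states in Sat with some successor in Z. Z1 = {q1, q3, q4, q5}; Z2 = {q1, q4, q5}; fixed.
Sat(EG (req ∨ (EX ¬done))) = {q1, q4, q5}
q4 ∈ Sat(EG (req ∨ (EX ¬done))) = {q1, q4, q5}, so the formula holds at q4.

Yes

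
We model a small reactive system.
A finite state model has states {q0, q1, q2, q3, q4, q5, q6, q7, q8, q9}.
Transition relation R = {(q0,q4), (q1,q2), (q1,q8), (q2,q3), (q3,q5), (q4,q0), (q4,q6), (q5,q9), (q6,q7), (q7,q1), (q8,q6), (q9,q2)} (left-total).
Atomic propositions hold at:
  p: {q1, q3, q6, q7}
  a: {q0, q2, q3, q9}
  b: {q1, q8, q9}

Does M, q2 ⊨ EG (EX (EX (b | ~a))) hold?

Sat(~a) = {q1, q4, q5, q6, q7, q8}
Sat(b | ~a) = {q1, q4, q5, q6, q7, q8, q9}
Sat(EX (b | ~a)) = {s : some successor in {q1, q4, q5, q6, q7, q8, q9}} = {q0, q1, q3, q4, q5, q6, q7, q8}
Sat(EX (EX (b | ~a))) = {s : some successor in {q0, q1, q3, q4, q5, q6, q7, q8}} = {q0, q1, q2, q3, q4, q6, q7, q8}
EG (EX (EX (b | ~a))): greatest fixpoint, start Z0 = {q0, q1, q2, q3, q4, q6, q7, q8}, keep only states in Sat with some successor in Z. Z1 = {q0, q1, q2, q4, q6, q7, q8}; Z2 = {q0, q1, q4, q6, q7, q8}; fixed.
Sat(EG (EX (EX (b | ~a)))) = {q0, q1, q4, q6, q7, q8}
q2 ∉ Sat(EG (EX (EX (b | ~a)))) = {q0, q1, q4, q6, q7, q8}, so the formula does not hold at q2.

No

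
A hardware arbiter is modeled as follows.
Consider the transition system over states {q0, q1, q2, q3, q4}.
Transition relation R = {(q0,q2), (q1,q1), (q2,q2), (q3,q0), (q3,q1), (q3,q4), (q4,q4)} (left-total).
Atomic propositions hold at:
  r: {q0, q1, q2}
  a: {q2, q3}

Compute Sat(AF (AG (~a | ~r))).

{q1, q4}

Sat(~a) = {q0, q1, q4}
Sat(~r) = {q3, q4}
Sat(~a | ~r) = {q0, q1, q3, q4}
AG (~a | ~r): greatest fixpoint, start Z0 = {q0, q1, q3, q4}, keep only states in Sat with every successor in Z. Z1 = {q1, q3, q4}; Z2 = {q1, q4}; fixed.
Sat(AG (~a | ~r)) = {q1, q4}
AF (AG (~a | ~r)): least fixpoint, start Z0 = {q1, q4}, add states with every successor in Z. Already a fixed point.
Sat(AF (AG (~a | ~r))) = {q1, q4}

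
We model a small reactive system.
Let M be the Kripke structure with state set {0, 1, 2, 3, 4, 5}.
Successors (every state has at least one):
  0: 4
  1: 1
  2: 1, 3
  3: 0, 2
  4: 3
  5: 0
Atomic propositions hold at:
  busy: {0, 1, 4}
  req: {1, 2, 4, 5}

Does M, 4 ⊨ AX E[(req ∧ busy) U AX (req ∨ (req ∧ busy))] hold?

No

Sat(req ∧ busy) = {1, 4}
Sat(req ∨ (req ∧ busy)) = {1, 2, 4, 5}
Sat(AX (req ∨ (req ∧ busy))) = {s : every successor in {1, 2, 4, 5}} = {0, 1}
E[(req ∧ busy) U AX (req ∨ (req ∧ busy))]: least fixpoint, start Z0 = Sat(AX (req ∨ (req ∧ busy))) = {0, 1}, add states in Sat(req ∧ busy) with some successor in Z. Already a fixed point.
Sat(E[(req ∧ busy) U AX (req ∨ (req ∧ busy))]) = {0, 1}
Sat(AX E[(req ∧ busy) U AX (req ∨ (req ∧ busy))]) = {s : every successor in {0, 1}} = {1, 5}
4 ∉ Sat(AX E[(req ∧ busy) U AX (req ∨ (req ∧ busy))]) = {1, 5}, so the formula does not hold at 4.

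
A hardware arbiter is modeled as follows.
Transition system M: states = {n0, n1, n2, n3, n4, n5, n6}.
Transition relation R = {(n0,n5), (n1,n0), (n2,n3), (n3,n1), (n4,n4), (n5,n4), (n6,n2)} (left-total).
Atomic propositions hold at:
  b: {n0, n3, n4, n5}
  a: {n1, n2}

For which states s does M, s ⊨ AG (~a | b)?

{n0, n4, n5}

Sat(~a) = {n0, n3, n4, n5, n6}
Sat(~a | b) = {n0, n3, n4, n5, n6}
AG (~a | b): greatest fixpoint, start Z0 = {n0, n3, n4, n5, n6}, keep only states in Sat with every successor in Z. Z1 = {n0, n4, n5}; fixed.
Sat(AG (~a | b)) = {n0, n4, n5}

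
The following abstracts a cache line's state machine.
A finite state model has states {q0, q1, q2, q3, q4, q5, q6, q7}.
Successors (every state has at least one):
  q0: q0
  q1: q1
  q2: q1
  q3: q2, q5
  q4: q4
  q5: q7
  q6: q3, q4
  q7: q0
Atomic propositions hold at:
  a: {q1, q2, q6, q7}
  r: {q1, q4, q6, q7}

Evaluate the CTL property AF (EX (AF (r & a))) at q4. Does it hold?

Sat(r & a) = {q1, q6, q7}
AF (r & a): least fixpoint, start Z0 = {q1, q6, q7}, add states with every successor in Z. Z1 = {q1, q2, q5, q6, q7}; Z2 = {q1, q2, q3, q5, q6, q7}; fixed.
Sat(AF (r & a)) = {q1, q2, q3, q5, q6, q7}
Sat(EX (AF (r & a))) = {s : some successor in {q1, q2, q3, q5, q6, q7}} = {q1, q2, q3, q5, q6}
AF (EX (AF (r & a))): least fixpoint, start Z0 = {q1, q2, q3, q5, q6}, add states with every successor in Z. Already a fixed point.
Sat(AF (EX (AF (r & a)))) = {q1, q2, q3, q5, q6}
q4 ∉ Sat(AF (EX (AF (r & a)))) = {q1, q2, q3, q5, q6}, so the formula does not hold at q4.

No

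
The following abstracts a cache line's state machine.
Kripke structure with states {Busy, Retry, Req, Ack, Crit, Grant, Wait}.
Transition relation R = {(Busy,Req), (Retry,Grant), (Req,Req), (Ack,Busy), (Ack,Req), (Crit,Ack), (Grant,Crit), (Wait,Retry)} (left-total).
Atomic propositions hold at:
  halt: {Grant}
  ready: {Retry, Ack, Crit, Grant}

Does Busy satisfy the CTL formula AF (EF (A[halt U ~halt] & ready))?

No

Sat(~halt) = {Busy, Retry, Req, Ack, Crit, Wait}
A[halt U ~halt]: least fixpoint, start Z0 = Sat(~halt) = {Busy, Retry, Req, Ack, Crit, Wait}, add states in Sat(halt) with every successor in Z. Z1 = {Busy, Retry, Req, Ack, Crit, Grant, Wait}; fixed.
Sat(A[halt U ~halt]) = {Busy, Retry, Req, Ack, Crit, Grant, Wait}
Sat(A[halt U ~halt] & ready) = {Retry, Ack, Crit, Grant}
EF (A[halt U ~halt] & ready): least fixpoint, start Z0 = {Retry, Ack, Crit, Grant}, add states with some successor in Z. Z1 = {Retry, Ack, Crit, Grant, Wait}; fixed.
Sat(EF (A[halt U ~halt] & ready)) = {Retry, Ack, Crit, Grant, Wait}
AF (EF (A[halt U ~halt] & ready)): least fixpoint, start Z0 = {Retry, Ack, Crit, Grant, Wait}, add states with every successor in Z. Already a fixed point.
Sat(AF (EF (A[halt U ~halt] & ready))) = {Retry, Ack, Crit, Grant, Wait}
Busy ∉ Sat(AF (EF (A[halt U ~halt] & ready))) = {Retry, Ack, Crit, Grant, Wait}, so the formula does not hold at Busy.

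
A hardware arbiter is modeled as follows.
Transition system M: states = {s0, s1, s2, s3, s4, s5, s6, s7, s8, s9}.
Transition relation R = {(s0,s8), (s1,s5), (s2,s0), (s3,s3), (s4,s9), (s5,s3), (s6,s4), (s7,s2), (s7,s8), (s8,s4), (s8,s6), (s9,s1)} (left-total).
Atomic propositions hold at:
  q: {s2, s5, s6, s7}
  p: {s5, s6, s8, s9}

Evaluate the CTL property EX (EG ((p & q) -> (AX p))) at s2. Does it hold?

Sat(p & q) = {s5, s6}
Sat(AX p) = {s : every successor in {s5, s6, s8, s9}} = {s0, s1, s4}
Sat((p & q) -> (AX p)) = {s0, s1, s2, s3, s4, s7, s8, s9}
EG ((p & q) -> (AX p)): greatest fixpoint, start Z0 = {s0, s1, s2, s3, s4, s7, s8, s9}, keep only states in Sat with some successor in Z. Z1 = {s0, s2, s3, s4, s7, s8, s9}; Z2 = {s0, s2, s3, s4, s7, s8}; Z3 = {s0, s2, s3, s7, s8}; Z4 = {s0, s2, s3, s7}; Z5 = {s2, s3, s7}; Z6 = {s3, s7}; Z7 = {s3}; fixed.
Sat(EG ((p & q) -> (AX p))) = {s3}
Sat(EX (EG ((p & q) -> (AX p)))) = {s : some successor in {s3}} = {s3, s5}
s2 ∉ Sat(EX (EG ((p & q) -> (AX p)))) = {s3, s5}, so the formula does not hold at s2.

No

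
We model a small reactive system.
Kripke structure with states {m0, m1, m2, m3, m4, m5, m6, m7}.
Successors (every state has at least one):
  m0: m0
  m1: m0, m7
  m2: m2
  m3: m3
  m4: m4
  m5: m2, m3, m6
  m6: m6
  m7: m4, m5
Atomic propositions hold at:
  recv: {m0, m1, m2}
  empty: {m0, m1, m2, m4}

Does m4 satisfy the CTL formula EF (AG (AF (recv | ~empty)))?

Sat(~empty) = {m3, m5, m6, m7}
Sat(recv | ~empty) = {m0, m1, m2, m3, m5, m6, m7}
AF (recv | ~empty): least fixpoint, start Z0 = {m0, m1, m2, m3, m5, m6, m7}, add states with every successor in Z. Already a fixed point.
Sat(AF (recv | ~empty)) = {m0, m1, m2, m3, m5, m6, m7}
AG (AF (recv | ~empty)): greatest fixpoint, start Z0 = {m0, m1, m2, m3, m5, m6, m7}, keep only states in Sat with every successor in Z. Z1 = {m0, m1, m2, m3, m5, m6}; Z2 = {m0, m2, m3, m5, m6}; fixed.
Sat(AG (AF (recv | ~empty))) = {m0, m2, m3, m5, m6}
EF (AG (AF (recv | ~empty))): least fixpoint, start Z0 = {m0, m2, m3, m5, m6}, add states with some successor in Z. Z1 = {m0, m1, m2, m3, m5, m6, m7}; fixed.
Sat(EF (AG (AF (recv | ~empty)))) = {m0, m1, m2, m3, m5, m6, m7}
m4 ∉ Sat(EF (AG (AF (recv | ~empty)))) = {m0, m1, m2, m3, m5, m6, m7}, so the formula does not hold at m4.

No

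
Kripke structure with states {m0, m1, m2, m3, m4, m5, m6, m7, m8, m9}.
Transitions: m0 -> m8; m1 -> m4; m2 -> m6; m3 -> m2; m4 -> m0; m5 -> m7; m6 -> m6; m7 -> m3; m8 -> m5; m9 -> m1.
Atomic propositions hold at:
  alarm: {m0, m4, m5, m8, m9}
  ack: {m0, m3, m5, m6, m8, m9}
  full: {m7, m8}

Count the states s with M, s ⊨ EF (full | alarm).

Sat(full | alarm) = {m0, m4, m5, m7, m8, m9}
EF (full | alarm): least fixpoint, start Z0 = {m0, m4, m5, m7, m8, m9}, add states with some successor in Z. Z1 = {m0, m1, m4, m5, m7, m8, m9}; fixed.
Sat(EF (full | alarm)) = {m0, m1, m4, m5, m7, m8, m9}
|Sat(EF (full | alarm))| = |{m0, m1, m4, m5, m7, m8, m9}| = 7.

7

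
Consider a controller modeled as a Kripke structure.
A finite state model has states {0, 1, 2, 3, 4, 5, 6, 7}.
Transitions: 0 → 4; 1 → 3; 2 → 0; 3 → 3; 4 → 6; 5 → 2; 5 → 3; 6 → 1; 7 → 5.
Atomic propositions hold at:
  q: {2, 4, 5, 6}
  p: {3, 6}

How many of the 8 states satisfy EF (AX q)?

5

Sat(AX q) = {s : every successor in {2, 4, 5, 6}} = {0, 4, 7}
EF (AX q): least fixpoint, start Z0 = {0, 4, 7}, add states with some successor in Z. Z1 = {0, 2, 4, 7}; Z2 = {0, 2, 4, 5, 7}; fixed.
Sat(EF (AX q)) = {0, 2, 4, 5, 7}
|Sat(EF (AX q))| = |{0, 2, 4, 5, 7}| = 5.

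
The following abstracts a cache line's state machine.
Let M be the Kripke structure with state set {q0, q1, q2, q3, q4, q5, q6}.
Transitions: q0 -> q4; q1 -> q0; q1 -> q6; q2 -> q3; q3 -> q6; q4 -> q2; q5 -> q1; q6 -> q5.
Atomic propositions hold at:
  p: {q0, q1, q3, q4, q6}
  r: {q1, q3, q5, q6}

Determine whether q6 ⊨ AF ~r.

No

Sat(~r) = {q0, q2, q4}
AF ~r: least fixpoint, start Z0 = {q0, q2, q4}, add states with every successor in Z. Already a fixed point.
Sat(AF ~r) = {q0, q2, q4}
q6 ∉ Sat(AF ~r) = {q0, q2, q4}, so the formula does not hold at q6.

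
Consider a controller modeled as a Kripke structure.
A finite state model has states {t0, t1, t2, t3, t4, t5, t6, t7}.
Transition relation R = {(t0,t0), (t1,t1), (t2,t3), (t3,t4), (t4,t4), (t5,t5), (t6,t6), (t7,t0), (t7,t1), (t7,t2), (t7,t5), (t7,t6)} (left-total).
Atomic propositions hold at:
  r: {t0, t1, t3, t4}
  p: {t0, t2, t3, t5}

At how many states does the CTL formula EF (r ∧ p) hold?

Sat(r ∧ p) = {t0, t3}
EF (r ∧ p): least fixpoint, start Z0 = {t0, t3}, add states with some successor in Z. Z1 = {t0, t2, t3, t7}; fixed.
Sat(EF (r ∧ p)) = {t0, t2, t3, t7}
|Sat(EF (r ∧ p))| = |{t0, t2, t3, t7}| = 4.

4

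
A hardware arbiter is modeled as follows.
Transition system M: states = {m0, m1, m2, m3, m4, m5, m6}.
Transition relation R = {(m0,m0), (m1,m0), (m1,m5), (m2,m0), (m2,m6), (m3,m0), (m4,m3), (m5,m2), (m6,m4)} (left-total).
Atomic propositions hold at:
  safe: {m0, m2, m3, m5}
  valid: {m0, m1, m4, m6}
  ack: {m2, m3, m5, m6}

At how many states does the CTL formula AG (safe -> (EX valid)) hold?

Sat(EX valid) = {s : some successor in {m0, m1, m4, m6}} = {m0, m1, m2, m3, m6}
Sat(safe -> (EX valid)) = {m0, m1, m2, m3, m4, m6}
AG (safe -> (EX valid)): greatest fixpoint, start Z0 = {m0, m1, m2, m3, m4, m6}, keep only states in Sat with every successor in Z. Z1 = {m0, m2, m3, m4, m6}; fixed.
Sat(AG (safe -> (EX valid))) = {m0, m2, m3, m4, m6}
|Sat(AG (safe -> (EX valid)))| = |{m0, m2, m3, m4, m6}| = 5.

5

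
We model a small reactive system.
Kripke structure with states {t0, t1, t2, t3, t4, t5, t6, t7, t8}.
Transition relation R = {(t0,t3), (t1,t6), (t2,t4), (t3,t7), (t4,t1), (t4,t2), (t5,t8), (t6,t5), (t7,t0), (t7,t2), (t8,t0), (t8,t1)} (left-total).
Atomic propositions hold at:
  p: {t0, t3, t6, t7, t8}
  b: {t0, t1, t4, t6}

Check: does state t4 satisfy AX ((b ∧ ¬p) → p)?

Sat(¬p) = {t1, t2, t4, t5}
Sat(b ∧ ¬p) = {t1, t4}
Sat((b ∧ ¬p) → p) = {t0, t2, t3, t5, t6, t7, t8}
Sat(AX ((b ∧ ¬p) → p)) = {s : every successor in {t0, t2, t3, t5, t6, t7, t8}} = {t0, t1, t3, t5, t6, t7}
t4 ∉ Sat(AX ((b ∧ ¬p) → p)) = {t0, t1, t3, t5, t6, t7}, so the formula does not hold at t4.

No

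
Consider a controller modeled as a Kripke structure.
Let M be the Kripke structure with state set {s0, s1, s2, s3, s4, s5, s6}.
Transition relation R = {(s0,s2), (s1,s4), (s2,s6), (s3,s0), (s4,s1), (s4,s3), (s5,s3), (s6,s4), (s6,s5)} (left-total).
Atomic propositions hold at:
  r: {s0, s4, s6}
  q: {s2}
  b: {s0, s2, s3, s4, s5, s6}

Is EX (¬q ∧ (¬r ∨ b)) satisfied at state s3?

Yes

Sat(¬q) = {s0, s1, s3, s4, s5, s6}
Sat(¬r) = {s1, s2, s3, s5}
Sat(¬r ∨ b) = {s0, s1, s2, s3, s4, s5, s6}
Sat(¬q ∧ (¬r ∨ b)) = {s0, s1, s3, s4, s5, s6}
Sat(EX (¬q ∧ (¬r ∨ b))) = {s : some successor in {s0, s1, s3, s4, s5, s6}} = {s1, s2, s3, s4, s5, s6}
s3 ∈ Sat(EX (¬q ∧ (¬r ∨ b))) = {s1, s2, s3, s4, s5, s6}, so the formula holds at s3.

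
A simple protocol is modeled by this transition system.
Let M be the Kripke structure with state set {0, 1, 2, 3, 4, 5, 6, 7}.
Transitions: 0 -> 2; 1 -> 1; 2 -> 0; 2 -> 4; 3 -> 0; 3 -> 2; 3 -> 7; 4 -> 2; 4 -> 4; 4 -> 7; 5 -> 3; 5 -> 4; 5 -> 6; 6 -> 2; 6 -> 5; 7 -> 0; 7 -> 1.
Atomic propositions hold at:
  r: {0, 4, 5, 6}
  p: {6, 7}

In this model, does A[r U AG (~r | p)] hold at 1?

Yes

Sat(~r) = {1, 2, 3, 7}
Sat(~r | p) = {1, 2, 3, 6, 7}
AG (~r | p): greatest fixpoint, start Z0 = {1, 2, 3, 6, 7}, keep only states in Sat with every successor in Z. Z1 = {1}; fixed.
Sat(AG (~r | p)) = {1}
A[r U AG (~r | p)]: least fixpoint, start Z0 = Sat(AG (~r | p)) = {1}, add states in Sat(r) with every successor in Z. Already a fixed point.
Sat(A[r U AG (~r | p)]) = {1}
1 ∈ Sat(A[r U AG (~r | p)]) = {1}, so the formula holds at 1.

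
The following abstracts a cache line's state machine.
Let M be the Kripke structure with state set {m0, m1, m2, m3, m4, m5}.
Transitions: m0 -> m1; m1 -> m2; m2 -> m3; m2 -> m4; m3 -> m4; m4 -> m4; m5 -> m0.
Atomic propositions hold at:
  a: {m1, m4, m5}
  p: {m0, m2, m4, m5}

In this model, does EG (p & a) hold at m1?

Sat(p & a) = {m4, m5}
EG (p & a): greatest fixpoint, start Z0 = {m4, m5}, keep only states in Sat with some successor in Z. Z1 = {m4}; fixed.
Sat(EG (p & a)) = {m4}
m1 ∉ Sat(EG (p & a)) = {m4}, so the formula does not hold at m1.

No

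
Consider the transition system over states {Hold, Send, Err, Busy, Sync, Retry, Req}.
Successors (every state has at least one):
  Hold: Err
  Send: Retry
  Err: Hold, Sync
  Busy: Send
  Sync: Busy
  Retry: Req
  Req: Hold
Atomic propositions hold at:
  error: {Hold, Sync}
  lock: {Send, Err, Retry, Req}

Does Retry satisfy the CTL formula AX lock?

Sat(AX lock) = {s : every successor in {Send, Err, Retry, Req}} = {Hold, Send, Busy, Retry}
Retry ∈ Sat(AX lock) = {Hold, Send, Busy, Retry}, so the formula holds at Retry.

Yes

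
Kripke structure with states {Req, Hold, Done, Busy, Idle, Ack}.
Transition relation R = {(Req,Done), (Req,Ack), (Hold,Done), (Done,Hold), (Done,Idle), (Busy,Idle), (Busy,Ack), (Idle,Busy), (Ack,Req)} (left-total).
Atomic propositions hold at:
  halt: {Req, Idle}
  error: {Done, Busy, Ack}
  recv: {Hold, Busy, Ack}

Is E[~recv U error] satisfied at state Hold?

No

Sat(~recv) = {Req, Done, Idle}
E[~recv U error]: least fixpoint, start Z0 = Sat(error) = {Done, Busy, Ack}, add states in Sat(~recv) with some successor in Z. Z1 = {Req, Done, Busy, Idle, Ack}; fixed.
Sat(E[~recv U error]) = {Req, Done, Busy, Idle, Ack}
Hold ∉ Sat(E[~recv U error]) = {Req, Done, Busy, Idle, Ack}, so the formula does not hold at Hold.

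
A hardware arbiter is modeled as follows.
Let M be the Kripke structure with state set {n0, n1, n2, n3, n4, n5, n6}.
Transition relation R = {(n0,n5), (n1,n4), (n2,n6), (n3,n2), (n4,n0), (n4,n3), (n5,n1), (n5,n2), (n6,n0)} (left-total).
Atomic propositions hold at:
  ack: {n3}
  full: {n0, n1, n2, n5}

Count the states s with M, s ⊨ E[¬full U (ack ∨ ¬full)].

Sat(¬full) = {n3, n4, n6}
Sat(ack ∨ ¬full) = {n3, n4, n6}
E[¬full U (ack ∨ ¬full)]: least fixpoint, start Z0 = Sat((ack ∨ ¬full)) = {n3, n4, n6}, add states in Sat(¬full) with some successor in Z. Already a fixed point.
Sat(E[¬full U (ack ∨ ¬full)]) = {n3, n4, n6}
|Sat(E[¬full U (ack ∨ ¬full)])| = |{n3, n4, n6}| = 3.

3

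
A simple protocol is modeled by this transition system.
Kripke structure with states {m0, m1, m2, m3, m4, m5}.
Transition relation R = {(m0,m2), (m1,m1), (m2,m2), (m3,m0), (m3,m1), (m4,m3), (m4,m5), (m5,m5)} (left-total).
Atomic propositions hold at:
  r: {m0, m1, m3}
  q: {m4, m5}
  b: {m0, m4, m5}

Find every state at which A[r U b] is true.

A[r U b]: least fixpoint, start Z0 = Sat(b) = {m0, m4, m5}, add states in Sat(r) with every successor in Z. Already a fixed point.
Sat(A[r U b]) = {m0, m4, m5}

{m0, m4, m5}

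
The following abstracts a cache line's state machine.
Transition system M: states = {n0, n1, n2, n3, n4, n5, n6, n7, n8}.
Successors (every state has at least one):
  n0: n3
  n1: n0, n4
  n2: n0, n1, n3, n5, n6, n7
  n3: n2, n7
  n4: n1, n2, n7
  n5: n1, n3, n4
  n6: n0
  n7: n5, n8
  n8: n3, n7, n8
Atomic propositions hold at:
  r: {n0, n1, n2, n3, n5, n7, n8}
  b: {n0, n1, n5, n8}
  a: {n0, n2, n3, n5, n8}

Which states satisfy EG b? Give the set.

EG b: greatest fixpoint, start Z0 = {n0, n1, n5, n8}, keep only states in Sat with some successor in Z. Z1 = {n1, n5, n8}; Z2 = {n5, n8}; Z3 = {n8}; fixed.
Sat(EG b) = {n8}

{n8}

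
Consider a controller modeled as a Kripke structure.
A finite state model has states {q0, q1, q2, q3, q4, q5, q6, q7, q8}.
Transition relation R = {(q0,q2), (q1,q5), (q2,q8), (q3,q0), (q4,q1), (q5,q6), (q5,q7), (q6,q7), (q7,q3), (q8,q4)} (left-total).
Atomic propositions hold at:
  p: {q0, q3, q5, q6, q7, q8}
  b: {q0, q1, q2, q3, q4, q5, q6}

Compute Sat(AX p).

Sat(AX p) = {s : every successor in {q0, q3, q5, q6, q7, q8}} = {q1, q2, q3, q5, q6, q7}

{q1, q2, q3, q5, q6, q7}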